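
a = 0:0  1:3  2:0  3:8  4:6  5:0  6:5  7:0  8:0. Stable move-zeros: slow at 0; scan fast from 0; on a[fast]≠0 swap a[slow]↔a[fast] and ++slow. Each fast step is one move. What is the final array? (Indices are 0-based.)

(s=0,f=0) a[fast]=0 → fast++
(s=0,f=1) a[fast]=3≠0 swap→a[0]=3 → slow++,fast++
(s=1,f=2) a[fast]=0 → fast++
(s=1,f=3) a[fast]=8≠0 swap→a[1]=8 → slow++,fast++
(s=2,f=4) a[fast]=6≠0 swap→a[2]=6 → slow++,fast++
(s=3,f=5) a[fast]=0 → fast++
(s=3,f=6) a[fast]=5≠0 swap→a[3]=5 → slow++,fast++
(s=4,f=7) a[fast]=0 → fast++
(s=4,f=8) a[fast]=0 → fast++

[3, 8, 6, 5, 0, 0, 0, 0, 0]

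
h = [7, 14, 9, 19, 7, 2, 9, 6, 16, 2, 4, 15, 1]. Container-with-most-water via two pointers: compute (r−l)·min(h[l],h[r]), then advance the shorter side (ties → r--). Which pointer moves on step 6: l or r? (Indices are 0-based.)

r

[0,12] min(7,1)*12=12 best=12 * → r--
[0,11] min(7,15)*11=77 best=77 * → l++
[1,11] min(14,15)*10=140 best=140 * → l++
[2,11] min(9,15)*9=81 best=140 → l++
[3,11] min(19,15)*8=120 best=140 → r--
[3,10] min(19,4)*7=28 best=140 → r--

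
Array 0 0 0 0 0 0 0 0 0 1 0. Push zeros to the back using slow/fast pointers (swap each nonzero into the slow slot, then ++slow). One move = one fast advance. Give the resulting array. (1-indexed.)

[1, 0, 0, 0, 0, 0, 0, 0, 0, 0, 0]

(s=1,f=1) a[fast]=0 → fast++
(s=1,f=2) a[fast]=0 → fast++
(s=1,f=3) a[fast]=0 → fast++
(s=1,f=4) a[fast]=0 → fast++
(s=1,f=5) a[fast]=0 → fast++
(s=1,f=6) a[fast]=0 → fast++
(s=1,f=7) a[fast]=0 → fast++
(s=1,f=8) a[fast]=0 → fast++
(s=1,f=9) a[fast]=0 → fast++
(s=1,f=10) a[fast]=1≠0 swap→a[1]=1 → slow++,fast++
(s=2,f=11) a[fast]=0 → fast++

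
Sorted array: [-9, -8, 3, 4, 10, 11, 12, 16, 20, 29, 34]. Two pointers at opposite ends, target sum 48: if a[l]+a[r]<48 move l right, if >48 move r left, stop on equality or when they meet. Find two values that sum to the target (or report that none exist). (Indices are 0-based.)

[0,10] -9+34=25 <48 → l++
[1,10] -8+34=26 <48 → l++
[2,10] 3+34=37 <48 → l++
[3,10] 4+34=38 <48 → l++
[4,10] 10+34=44 <48 → l++
[5,10] 11+34=45 <48 → l++
[6,10] 12+34=46 <48 → l++
[7,10] 16+34=50 >48 → r--
[7,9] 16+29=45 <48 → l++
[8,9] 20+29=49 >48 → r--

no pair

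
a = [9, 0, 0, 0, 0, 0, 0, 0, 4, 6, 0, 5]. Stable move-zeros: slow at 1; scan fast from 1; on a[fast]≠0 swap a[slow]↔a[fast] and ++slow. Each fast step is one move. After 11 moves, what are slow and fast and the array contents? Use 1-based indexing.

slow=4, fast=12, a=[9, 4, 6, 0, 0, 0, 0, 0, 0, 0, 0, 5]

(s=1,f=1) a[fast]=9≠0 swap→a[1]=9 → slow++,fast++
(s=2,f=2) a[fast]=0 → fast++
(s=2,f=3) a[fast]=0 → fast++
(s=2,f=4) a[fast]=0 → fast++
(s=2,f=5) a[fast]=0 → fast++
(s=2,f=6) a[fast]=0 → fast++
(s=2,f=7) a[fast]=0 → fast++
(s=2,f=8) a[fast]=0 → fast++
(s=2,f=9) a[fast]=4≠0 swap→a[2]=4 → slow++,fast++
(s=3,f=10) a[fast]=6≠0 swap→a[3]=6 → slow++,fast++
(s=4,f=11) a[fast]=0 → fast++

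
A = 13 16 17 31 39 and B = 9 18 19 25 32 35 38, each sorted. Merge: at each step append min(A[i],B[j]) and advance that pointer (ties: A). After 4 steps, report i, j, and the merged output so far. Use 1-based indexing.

i=1 j=1: A[i]=13>B[j]=9 take 9, j++
i=1 j=2: A[i]=13<=B[j]=18 take 13, i++
i=2 j=2: A[i]=16<=B[j]=18 take 16, i++
i=3 j=2: A[i]=17<=B[j]=18 take 17, i++

i=4, j=2, merged so far=[9, 13, 16, 17]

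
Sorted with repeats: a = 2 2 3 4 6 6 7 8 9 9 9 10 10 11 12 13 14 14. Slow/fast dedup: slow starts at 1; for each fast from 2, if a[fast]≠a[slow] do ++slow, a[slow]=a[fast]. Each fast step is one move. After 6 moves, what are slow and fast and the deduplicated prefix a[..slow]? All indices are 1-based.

slow=5, fast=8, prefix=[2, 3, 4, 6, 7]

slow=1 fast=2: a[fast]=2=a[slow] dup, fast++
slow=1 fast=3: a[fast]=3≠a[slow]=2 write a[2]=3, slow++,fast++
slow=2 fast=4: a[fast]=4≠a[slow]=3 write a[3]=4, slow++,fast++
slow=3 fast=5: a[fast]=6≠a[slow]=4 write a[4]=6, slow++,fast++
slow=4 fast=6: a[fast]=6=a[slow] dup, fast++
slow=4 fast=7: a[fast]=7≠a[slow]=6 write a[5]=7, slow++,fast++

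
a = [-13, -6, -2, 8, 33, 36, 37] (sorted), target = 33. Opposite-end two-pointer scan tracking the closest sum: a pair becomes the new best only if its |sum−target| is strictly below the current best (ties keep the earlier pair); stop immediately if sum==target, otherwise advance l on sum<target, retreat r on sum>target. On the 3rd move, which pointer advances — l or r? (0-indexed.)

r

[0,6] -13+37=24 d=9 * → l++
[1,6] -6+37=31 d=2 * → l++
[2,6] -2+37=35 d=2 → r--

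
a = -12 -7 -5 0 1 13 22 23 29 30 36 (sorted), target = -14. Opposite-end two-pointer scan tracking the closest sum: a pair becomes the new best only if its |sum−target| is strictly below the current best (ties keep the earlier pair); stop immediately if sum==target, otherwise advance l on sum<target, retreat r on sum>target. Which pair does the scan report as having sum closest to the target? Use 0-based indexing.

pair (-12, 0) with sum -12 (|Δ|=2)

[0,10] -12+36=24 d=38 * → r--
[0,9] -12+30=18 d=32 * → r--
[0,8] -12+29=17 d=31 * → r--
[0,7] -12+23=11 d=25 * → r--
[0,6] -12+22=10 d=24 * → r--
[0,5] -12+13=1 d=15 * → r--
[0,4] -12+1=-11 d=3 * → r--
[0,3] -12+0=-12 d=2 * → r--
[0,2] -12+-5=-17 d=3 → l++
[1,2] -7+-5=-12 d=2 → r--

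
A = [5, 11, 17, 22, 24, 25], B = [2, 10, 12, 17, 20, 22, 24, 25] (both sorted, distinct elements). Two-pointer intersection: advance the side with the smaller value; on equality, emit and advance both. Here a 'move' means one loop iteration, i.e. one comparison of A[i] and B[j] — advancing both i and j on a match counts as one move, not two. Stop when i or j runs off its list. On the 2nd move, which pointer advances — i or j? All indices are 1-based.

i

[i=1,j=1] 5>2 → j++
[i=1,j=2] 5<10 → i++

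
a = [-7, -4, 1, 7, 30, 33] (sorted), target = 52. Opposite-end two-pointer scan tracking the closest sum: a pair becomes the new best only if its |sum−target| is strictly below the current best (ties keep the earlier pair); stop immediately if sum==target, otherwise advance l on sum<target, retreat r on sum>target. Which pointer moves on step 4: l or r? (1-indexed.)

l

[1,6] -7+33=26 d=26 * → l++
[2,6] -4+33=29 d=23 * → l++
[3,6] 1+33=34 d=18 * → l++
[4,6] 7+33=40 d=12 * → l++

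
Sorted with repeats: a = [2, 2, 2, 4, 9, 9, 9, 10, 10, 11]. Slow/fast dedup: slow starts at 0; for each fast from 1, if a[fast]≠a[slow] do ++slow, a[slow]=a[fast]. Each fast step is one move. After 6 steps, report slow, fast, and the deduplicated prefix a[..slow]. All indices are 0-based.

(s=0,f=1) a[fast]=2=a[slow] dup → fast++
(s=0,f=2) a[fast]=2=a[slow] dup → fast++
(s=0,f=3) a[fast]=4≠a[slow]=2 write a[1]=4 → slow++,fast++
(s=1,f=4) a[fast]=9≠a[slow]=4 write a[2]=9 → slow++,fast++
(s=2,f=5) a[fast]=9=a[slow] dup → fast++
(s=2,f=6) a[fast]=9=a[slow] dup → fast++

slow=2, fast=7, prefix=[2, 4, 9]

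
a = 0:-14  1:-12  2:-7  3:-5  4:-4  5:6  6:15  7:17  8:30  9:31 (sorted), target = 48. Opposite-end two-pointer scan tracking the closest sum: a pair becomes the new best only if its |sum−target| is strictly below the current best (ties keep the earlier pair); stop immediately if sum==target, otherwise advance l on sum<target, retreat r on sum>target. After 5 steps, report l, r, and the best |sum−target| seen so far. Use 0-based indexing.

l=5, r=9, best |Δ|=21

l=0 r=9: -14+31=17 d=31 *, l++
l=1 r=9: -12+31=19 d=29 *, l++
l=2 r=9: -7+31=24 d=24 *, l++
l=3 r=9: -5+31=26 d=22 *, l++
l=4 r=9: -4+31=27 d=21 *, l++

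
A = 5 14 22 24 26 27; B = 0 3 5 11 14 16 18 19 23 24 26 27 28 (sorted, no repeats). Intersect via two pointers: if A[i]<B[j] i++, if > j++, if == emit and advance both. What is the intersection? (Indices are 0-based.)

i=0 j=0: 5>0, j++
i=0 j=1: 5>3, j++
i=0 j=2: 5==5 emit, i++,j++
i=1 j=3: 14>11, j++
i=1 j=4: 14==14 emit, i++,j++
i=2 j=5: 22>16, j++
i=2 j=6: 22>18, j++
i=2 j=7: 22>19, j++
i=2 j=8: 22<23, i++
i=3 j=8: 24>23, j++
i=3 j=9: 24==24 emit, i++,j++
i=4 j=10: 26==26 emit, i++,j++
i=5 j=11: 27==27 emit, i++,j++

intersection = [5, 14, 24, 26, 27]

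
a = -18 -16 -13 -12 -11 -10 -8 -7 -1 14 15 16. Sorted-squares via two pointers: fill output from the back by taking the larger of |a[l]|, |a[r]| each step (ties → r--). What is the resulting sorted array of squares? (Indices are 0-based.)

[1, 49, 64, 100, 121, 144, 169, 196, 225, 256, 256, 324]

[0,11] |-18|>|16| out[11]=324 → l++
[1,11] |-16|<=|16| out[10]=256 → r--
[1,10] |-16|>|15| out[9]=256 → l++
[2,10] |-13|<=|15| out[8]=225 → r--
[2,9] |-13|<=|14| out[7]=196 → r--
[2,8] |-13|>|-1| out[6]=169 → l++
[3,8] |-12|>|-1| out[5]=144 → l++
[4,8] |-11|>|-1| out[4]=121 → l++
[5,8] |-10|>|-1| out[3]=100 → l++
[6,8] |-8|>|-1| out[2]=64 → l++
[7,8] |-7|>|-1| out[1]=49 → l++
[8,8] |-1|<=|-1| out[0]=1 → r--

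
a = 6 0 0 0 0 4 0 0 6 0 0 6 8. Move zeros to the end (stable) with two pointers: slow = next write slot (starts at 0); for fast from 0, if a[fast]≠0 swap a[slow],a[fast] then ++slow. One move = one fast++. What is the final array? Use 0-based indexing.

slow=0 fast=0: a[fast]=6≠0 swap→a[0]=6, slow++,fast++
slow=1 fast=1: a[fast]=0, fast++
slow=1 fast=2: a[fast]=0, fast++
slow=1 fast=3: a[fast]=0, fast++
slow=1 fast=4: a[fast]=0, fast++
slow=1 fast=5: a[fast]=4≠0 swap→a[1]=4, slow++,fast++
slow=2 fast=6: a[fast]=0, fast++
slow=2 fast=7: a[fast]=0, fast++
slow=2 fast=8: a[fast]=6≠0 swap→a[2]=6, slow++,fast++
slow=3 fast=9: a[fast]=0, fast++
slow=3 fast=10: a[fast]=0, fast++
slow=3 fast=11: a[fast]=6≠0 swap→a[3]=6, slow++,fast++
slow=4 fast=12: a[fast]=8≠0 swap→a[4]=8, slow++,fast++

[6, 4, 6, 6, 8, 0, 0, 0, 0, 0, 0, 0, 0]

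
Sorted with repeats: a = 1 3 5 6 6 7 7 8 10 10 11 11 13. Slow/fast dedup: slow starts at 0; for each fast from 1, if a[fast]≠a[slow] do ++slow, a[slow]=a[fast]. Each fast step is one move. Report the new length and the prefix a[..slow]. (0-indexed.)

slow=0 fast=1: a[fast]=3≠a[slow]=1 write a[1]=3, slow++,fast++
slow=1 fast=2: a[fast]=5≠a[slow]=3 write a[2]=5, slow++,fast++
slow=2 fast=3: a[fast]=6≠a[slow]=5 write a[3]=6, slow++,fast++
slow=3 fast=4: a[fast]=6=a[slow] dup, fast++
slow=3 fast=5: a[fast]=7≠a[slow]=6 write a[4]=7, slow++,fast++
slow=4 fast=6: a[fast]=7=a[slow] dup, fast++
slow=4 fast=7: a[fast]=8≠a[slow]=7 write a[5]=8, slow++,fast++
slow=5 fast=8: a[fast]=10≠a[slow]=8 write a[6]=10, slow++,fast++
slow=6 fast=9: a[fast]=10=a[slow] dup, fast++
slow=6 fast=10: a[fast]=11≠a[slow]=10 write a[7]=11, slow++,fast++
slow=7 fast=11: a[fast]=11=a[slow] dup, fast++
slow=7 fast=12: a[fast]=13≠a[slow]=11 write a[8]=13, slow++,fast++

length 9; prefix = [1, 3, 5, 6, 7, 8, 10, 11, 13]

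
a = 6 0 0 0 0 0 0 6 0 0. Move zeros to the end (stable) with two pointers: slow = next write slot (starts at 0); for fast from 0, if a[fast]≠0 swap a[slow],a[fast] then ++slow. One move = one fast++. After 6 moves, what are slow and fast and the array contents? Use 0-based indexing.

slow=1, fast=6, a=[6, 0, 0, 0, 0, 0, 0, 6, 0, 0]

slow=0 fast=0: a[fast]=6≠0 swap→a[0]=6, slow++,fast++
slow=1 fast=1: a[fast]=0, fast++
slow=1 fast=2: a[fast]=0, fast++
slow=1 fast=3: a[fast]=0, fast++
slow=1 fast=4: a[fast]=0, fast++
slow=1 fast=5: a[fast]=0, fast++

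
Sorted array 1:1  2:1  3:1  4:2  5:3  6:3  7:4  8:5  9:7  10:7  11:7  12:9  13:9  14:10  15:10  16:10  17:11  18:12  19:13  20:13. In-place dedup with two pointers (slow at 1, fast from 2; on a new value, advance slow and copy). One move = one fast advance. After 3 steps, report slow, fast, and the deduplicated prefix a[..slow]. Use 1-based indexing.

slow=1 fast=2: a[fast]=1=a[slow] dup, fast++
slow=1 fast=3: a[fast]=1=a[slow] dup, fast++
slow=1 fast=4: a[fast]=2≠a[slow]=1 write a[2]=2, slow++,fast++

slow=2, fast=5, prefix=[1, 2]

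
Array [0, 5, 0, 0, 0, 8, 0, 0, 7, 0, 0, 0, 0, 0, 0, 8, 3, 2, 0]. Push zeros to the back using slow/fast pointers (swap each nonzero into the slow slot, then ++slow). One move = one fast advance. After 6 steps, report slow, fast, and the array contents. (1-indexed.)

(s=1,f=1) a[fast]=0 → fast++
(s=1,f=2) a[fast]=5≠0 swap→a[1]=5 → slow++,fast++
(s=2,f=3) a[fast]=0 → fast++
(s=2,f=4) a[fast]=0 → fast++
(s=2,f=5) a[fast]=0 → fast++
(s=2,f=6) a[fast]=8≠0 swap→a[2]=8 → slow++,fast++

slow=3, fast=7, a=[5, 8, 0, 0, 0, 0, 0, 0, 7, 0, 0, 0, 0, 0, 0, 8, 3, 2, 0]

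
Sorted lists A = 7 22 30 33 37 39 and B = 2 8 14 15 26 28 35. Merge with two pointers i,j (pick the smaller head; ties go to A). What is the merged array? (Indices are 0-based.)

[2, 7, 8, 14, 15, 22, 26, 28, 30, 33, 35, 37, 39]

i=0 j=0: A[i]=7>B[j]=2 take 2, j++
i=0 j=1: A[i]=7<=B[j]=8 take 7, i++
i=1 j=1: A[i]=22>B[j]=8 take 8, j++
i=1 j=2: A[i]=22>B[j]=14 take 14, j++
i=1 j=3: A[i]=22>B[j]=15 take 15, j++
i=1 j=4: A[i]=22<=B[j]=26 take 22, i++
i=2 j=4: A[i]=30>B[j]=26 take 26, j++
i=2 j=5: A[i]=30>B[j]=28 take 28, j++
i=2 j=6: A[i]=30<=B[j]=35 take 30, i++
i=3 j=6: A[i]=33<=B[j]=35 take 33, i++
i=4 j=6: A[i]=37>B[j]=35 take 35, j++
i=4 j=7: B done, take A[i]=37, i++
i=5 j=7: B done, take A[i]=39, i++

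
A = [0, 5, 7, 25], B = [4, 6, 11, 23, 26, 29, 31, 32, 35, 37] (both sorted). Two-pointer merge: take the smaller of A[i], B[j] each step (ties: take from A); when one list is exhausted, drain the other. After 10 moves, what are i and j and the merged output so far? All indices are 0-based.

i=4, j=6, merged so far=[0, 4, 5, 6, 7, 11, 23, 25, 26, 29]

i=0 j=0: A[i]=0<=B[j]=4 take 0, i++
i=1 j=0: A[i]=5>B[j]=4 take 4, j++
i=1 j=1: A[i]=5<=B[j]=6 take 5, i++
i=2 j=1: A[i]=7>B[j]=6 take 6, j++
i=2 j=2: A[i]=7<=B[j]=11 take 7, i++
i=3 j=2: A[i]=25>B[j]=11 take 11, j++
i=3 j=3: A[i]=25>B[j]=23 take 23, j++
i=3 j=4: A[i]=25<=B[j]=26 take 25, i++
i=4 j=4: A done, take B[j]=26, j++
i=4 j=5: A done, take B[j]=29, j++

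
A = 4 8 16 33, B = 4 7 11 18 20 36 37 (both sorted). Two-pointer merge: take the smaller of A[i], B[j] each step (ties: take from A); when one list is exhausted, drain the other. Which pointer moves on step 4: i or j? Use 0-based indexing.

i=0 j=0: A[i]=4<=B[j]=4 take 4, i++
i=1 j=0: A[i]=8>B[j]=4 take 4, j++
i=1 j=1: A[i]=8>B[j]=7 take 7, j++
i=1 j=2: A[i]=8<=B[j]=11 take 8, i++

i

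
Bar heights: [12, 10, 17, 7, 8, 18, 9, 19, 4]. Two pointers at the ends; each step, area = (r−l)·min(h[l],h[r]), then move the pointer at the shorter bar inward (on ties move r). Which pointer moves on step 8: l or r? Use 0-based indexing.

l

l=0 r=8: min(12,4)*8=32 best=32 *, r--
l=0 r=7: min(12,19)*7=84 best=84 *, l++
l=1 r=7: min(10,19)*6=60 best=84, l++
l=2 r=7: min(17,19)*5=85 best=85 *, l++
l=3 r=7: min(7,19)*4=28 best=85, l++
l=4 r=7: min(8,19)*3=24 best=85, l++
l=5 r=7: min(18,19)*2=36 best=85, l++
l=6 r=7: min(9,19)*1=9 best=85, l++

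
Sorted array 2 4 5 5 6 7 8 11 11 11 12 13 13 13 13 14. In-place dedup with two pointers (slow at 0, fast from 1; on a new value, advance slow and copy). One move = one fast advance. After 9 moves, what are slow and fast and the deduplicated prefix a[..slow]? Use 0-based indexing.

slow=6, fast=10, prefix=[2, 4, 5, 6, 7, 8, 11]

slow=0 fast=1: a[fast]=4≠a[slow]=2 write a[1]=4, slow++,fast++
slow=1 fast=2: a[fast]=5≠a[slow]=4 write a[2]=5, slow++,fast++
slow=2 fast=3: a[fast]=5=a[slow] dup, fast++
slow=2 fast=4: a[fast]=6≠a[slow]=5 write a[3]=6, slow++,fast++
slow=3 fast=5: a[fast]=7≠a[slow]=6 write a[4]=7, slow++,fast++
slow=4 fast=6: a[fast]=8≠a[slow]=7 write a[5]=8, slow++,fast++
slow=5 fast=7: a[fast]=11≠a[slow]=8 write a[6]=11, slow++,fast++
slow=6 fast=8: a[fast]=11=a[slow] dup, fast++
slow=6 fast=9: a[fast]=11=a[slow] dup, fast++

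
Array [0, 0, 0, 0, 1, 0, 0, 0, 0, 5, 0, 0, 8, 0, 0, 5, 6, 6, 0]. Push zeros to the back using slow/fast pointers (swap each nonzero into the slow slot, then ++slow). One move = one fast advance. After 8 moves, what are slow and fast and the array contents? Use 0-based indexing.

(s=0,f=0) a[fast]=0 → fast++
(s=0,f=1) a[fast]=0 → fast++
(s=0,f=2) a[fast]=0 → fast++
(s=0,f=3) a[fast]=0 → fast++
(s=0,f=4) a[fast]=1≠0 swap→a[0]=1 → slow++,fast++
(s=1,f=5) a[fast]=0 → fast++
(s=1,f=6) a[fast]=0 → fast++
(s=1,f=7) a[fast]=0 → fast++

slow=1, fast=8, a=[1, 0, 0, 0, 0, 0, 0, 0, 0, 5, 0, 0, 8, 0, 0, 5, 6, 6, 0]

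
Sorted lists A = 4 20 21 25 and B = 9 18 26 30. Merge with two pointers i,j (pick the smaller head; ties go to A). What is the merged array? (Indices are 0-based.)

[i=0,j=0] A[i]=4<=B[j]=9 take 4 → i++
[i=1,j=0] A[i]=20>B[j]=9 take 9 → j++
[i=1,j=1] A[i]=20>B[j]=18 take 18 → j++
[i=1,j=2] A[i]=20<=B[j]=26 take 20 → i++
[i=2,j=2] A[i]=21<=B[j]=26 take 21 → i++
[i=3,j=2] A[i]=25<=B[j]=26 take 25 → i++
[i=4,j=2] A done, take B[j]=26 → j++
[i=4,j=3] A done, take B[j]=30 → j++

[4, 9, 18, 20, 21, 25, 26, 30]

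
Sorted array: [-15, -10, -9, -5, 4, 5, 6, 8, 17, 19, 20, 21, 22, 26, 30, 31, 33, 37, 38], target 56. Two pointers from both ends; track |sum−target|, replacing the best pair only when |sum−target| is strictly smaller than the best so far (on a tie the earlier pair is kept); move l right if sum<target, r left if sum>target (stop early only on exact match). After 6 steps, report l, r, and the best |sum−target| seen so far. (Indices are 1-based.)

[1,19] -15+38=23 d=33 * → l++
[2,19] -10+38=28 d=28 * → l++
[3,19] -9+38=29 d=27 * → l++
[4,19] -5+38=33 d=23 * → l++
[5,19] 4+38=42 d=14 * → l++
[6,19] 5+38=43 d=13 * → l++

l=7, r=19, best |Δ|=13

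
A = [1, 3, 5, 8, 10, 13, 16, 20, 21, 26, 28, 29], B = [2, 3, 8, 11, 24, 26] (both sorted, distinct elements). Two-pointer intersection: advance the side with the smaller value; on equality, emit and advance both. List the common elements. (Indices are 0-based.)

intersection = [3, 8, 26]

i=0 j=0: 1<2, i++
i=1 j=0: 3>2, j++
i=1 j=1: 3==3 emit, i++,j++
i=2 j=2: 5<8, i++
i=3 j=2: 8==8 emit, i++,j++
i=4 j=3: 10<11, i++
i=5 j=3: 13>11, j++
i=5 j=4: 13<24, i++
i=6 j=4: 16<24, i++
i=7 j=4: 20<24, i++
i=8 j=4: 21<24, i++
i=9 j=4: 26>24, j++
i=9 j=5: 26==26 emit, i++,j++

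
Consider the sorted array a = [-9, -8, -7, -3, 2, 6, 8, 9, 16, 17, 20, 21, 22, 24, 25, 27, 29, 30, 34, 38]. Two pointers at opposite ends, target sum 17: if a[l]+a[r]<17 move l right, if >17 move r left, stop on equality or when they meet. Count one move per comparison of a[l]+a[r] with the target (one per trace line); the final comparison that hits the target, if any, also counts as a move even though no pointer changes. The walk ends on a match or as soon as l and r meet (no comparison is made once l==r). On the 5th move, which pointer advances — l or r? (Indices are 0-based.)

l=0 r=19: -9+38=29 >17, r--
l=0 r=18: -9+34=25 >17, r--
l=0 r=17: -9+30=21 >17, r--
l=0 r=16: -9+29=20 >17, r--
l=0 r=15: -9+27=18 >17, r--

r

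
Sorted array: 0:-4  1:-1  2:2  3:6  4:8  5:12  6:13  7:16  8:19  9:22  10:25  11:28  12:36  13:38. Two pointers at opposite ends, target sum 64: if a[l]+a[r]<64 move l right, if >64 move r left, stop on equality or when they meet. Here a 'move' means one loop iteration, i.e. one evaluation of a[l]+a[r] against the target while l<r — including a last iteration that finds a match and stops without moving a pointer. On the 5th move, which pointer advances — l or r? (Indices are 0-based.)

l

l=0 r=13: -4+38=34 <64, l++
l=1 r=13: -1+38=37 <64, l++
l=2 r=13: 2+38=40 <64, l++
l=3 r=13: 6+38=44 <64, l++
l=4 r=13: 8+38=46 <64, l++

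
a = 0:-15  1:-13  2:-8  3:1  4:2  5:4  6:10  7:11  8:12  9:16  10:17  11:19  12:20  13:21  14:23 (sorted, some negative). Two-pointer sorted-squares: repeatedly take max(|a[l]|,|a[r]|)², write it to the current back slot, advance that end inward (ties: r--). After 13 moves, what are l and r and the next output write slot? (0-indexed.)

[0,14] |-15|<=|23| out[14]=529 → r--
[0,13] |-15|<=|21| out[13]=441 → r--
[0,12] |-15|<=|20| out[12]=400 → r--
[0,11] |-15|<=|19| out[11]=361 → r--
[0,10] |-15|<=|17| out[10]=289 → r--
[0,9] |-15|<=|16| out[9]=256 → r--
[0,8] |-15|>|12| out[8]=225 → l++
[1,8] |-13|>|12| out[7]=169 → l++
[2,8] |-8|<=|12| out[6]=144 → r--
[2,7] |-8|<=|11| out[5]=121 → r--
[2,6] |-8|<=|10| out[4]=100 → r--
[2,5] |-8|>|4| out[3]=64 → l++
[3,5] |1|<=|4| out[2]=16 → r--

l=3, r=4, next write slot=1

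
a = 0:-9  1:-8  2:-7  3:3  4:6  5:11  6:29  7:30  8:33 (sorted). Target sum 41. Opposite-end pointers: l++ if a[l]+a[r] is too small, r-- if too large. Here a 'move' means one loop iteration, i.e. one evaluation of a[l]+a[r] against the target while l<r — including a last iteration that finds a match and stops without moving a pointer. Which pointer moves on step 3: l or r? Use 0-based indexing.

l

[0,8] -9+33=24 <41 → l++
[1,8] -8+33=25 <41 → l++
[2,8] -7+33=26 <41 → l++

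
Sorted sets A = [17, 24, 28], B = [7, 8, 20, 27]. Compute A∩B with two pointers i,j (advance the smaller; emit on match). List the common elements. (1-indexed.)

intersection = []

[i=1,j=1] 17>7 → j++
[i=1,j=2] 17>8 → j++
[i=1,j=3] 17<20 → i++
[i=2,j=3] 24>20 → j++
[i=2,j=4] 24<27 → i++
[i=3,j=4] 28>27 → j++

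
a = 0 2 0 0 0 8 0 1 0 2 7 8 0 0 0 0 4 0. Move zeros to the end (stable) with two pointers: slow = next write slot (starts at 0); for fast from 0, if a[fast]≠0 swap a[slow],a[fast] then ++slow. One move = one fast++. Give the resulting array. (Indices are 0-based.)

[2, 8, 1, 2, 7, 8, 4, 0, 0, 0, 0, 0, 0, 0, 0, 0, 0, 0]

slow=0 fast=0: a[fast]=0, fast++
slow=0 fast=1: a[fast]=2≠0 swap→a[0]=2, slow++,fast++
slow=1 fast=2: a[fast]=0, fast++
slow=1 fast=3: a[fast]=0, fast++
slow=1 fast=4: a[fast]=0, fast++
slow=1 fast=5: a[fast]=8≠0 swap→a[1]=8, slow++,fast++
slow=2 fast=6: a[fast]=0, fast++
slow=2 fast=7: a[fast]=1≠0 swap→a[2]=1, slow++,fast++
slow=3 fast=8: a[fast]=0, fast++
slow=3 fast=9: a[fast]=2≠0 swap→a[3]=2, slow++,fast++
slow=4 fast=10: a[fast]=7≠0 swap→a[4]=7, slow++,fast++
slow=5 fast=11: a[fast]=8≠0 swap→a[5]=8, slow++,fast++
slow=6 fast=12: a[fast]=0, fast++
slow=6 fast=13: a[fast]=0, fast++
slow=6 fast=14: a[fast]=0, fast++
slow=6 fast=15: a[fast]=0, fast++
slow=6 fast=16: a[fast]=4≠0 swap→a[6]=4, slow++,fast++
slow=7 fast=17: a[fast]=0, fast++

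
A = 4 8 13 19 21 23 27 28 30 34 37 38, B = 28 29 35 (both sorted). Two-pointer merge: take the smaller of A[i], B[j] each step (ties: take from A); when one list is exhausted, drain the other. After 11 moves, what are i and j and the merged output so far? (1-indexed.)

i=10, j=3, merged so far=[4, 8, 13, 19, 21, 23, 27, 28, 28, 29, 30]

[i=1,j=1] A[i]=4<=B[j]=28 take 4 → i++
[i=2,j=1] A[i]=8<=B[j]=28 take 8 → i++
[i=3,j=1] A[i]=13<=B[j]=28 take 13 → i++
[i=4,j=1] A[i]=19<=B[j]=28 take 19 → i++
[i=5,j=1] A[i]=21<=B[j]=28 take 21 → i++
[i=6,j=1] A[i]=23<=B[j]=28 take 23 → i++
[i=7,j=1] A[i]=27<=B[j]=28 take 27 → i++
[i=8,j=1] A[i]=28<=B[j]=28 take 28 → i++
[i=9,j=1] A[i]=30>B[j]=28 take 28 → j++
[i=9,j=2] A[i]=30>B[j]=29 take 29 → j++
[i=9,j=3] A[i]=30<=B[j]=35 take 30 → i++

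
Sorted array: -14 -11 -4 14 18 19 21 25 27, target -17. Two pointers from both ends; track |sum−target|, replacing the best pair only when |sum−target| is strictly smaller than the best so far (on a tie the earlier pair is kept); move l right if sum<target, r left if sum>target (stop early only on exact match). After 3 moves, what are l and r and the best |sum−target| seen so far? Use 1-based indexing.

l=1 r=9: -14+27=13 d=30 *, r--
l=1 r=8: -14+25=11 d=28 *, r--
l=1 r=7: -14+21=7 d=24 *, r--

l=1, r=6, best |Δ|=24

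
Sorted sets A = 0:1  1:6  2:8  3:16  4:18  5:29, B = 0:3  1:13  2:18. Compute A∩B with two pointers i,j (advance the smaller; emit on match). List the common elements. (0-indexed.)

i=0 j=0: 1<3, i++
i=1 j=0: 6>3, j++
i=1 j=1: 6<13, i++
i=2 j=1: 8<13, i++
i=3 j=1: 16>13, j++
i=3 j=2: 16<18, i++
i=4 j=2: 18==18 emit, i++,j++

intersection = [18]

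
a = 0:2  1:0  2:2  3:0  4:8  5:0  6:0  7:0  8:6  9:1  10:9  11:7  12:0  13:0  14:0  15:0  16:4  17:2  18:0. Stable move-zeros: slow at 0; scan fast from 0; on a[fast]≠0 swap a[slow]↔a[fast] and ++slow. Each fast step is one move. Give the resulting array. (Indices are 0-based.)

slow=0 fast=0: a[fast]=2≠0 swap→a[0]=2, slow++,fast++
slow=1 fast=1: a[fast]=0, fast++
slow=1 fast=2: a[fast]=2≠0 swap→a[1]=2, slow++,fast++
slow=2 fast=3: a[fast]=0, fast++
slow=2 fast=4: a[fast]=8≠0 swap→a[2]=8, slow++,fast++
slow=3 fast=5: a[fast]=0, fast++
slow=3 fast=6: a[fast]=0, fast++
slow=3 fast=7: a[fast]=0, fast++
slow=3 fast=8: a[fast]=6≠0 swap→a[3]=6, slow++,fast++
slow=4 fast=9: a[fast]=1≠0 swap→a[4]=1, slow++,fast++
slow=5 fast=10: a[fast]=9≠0 swap→a[5]=9, slow++,fast++
slow=6 fast=11: a[fast]=7≠0 swap→a[6]=7, slow++,fast++
slow=7 fast=12: a[fast]=0, fast++
slow=7 fast=13: a[fast]=0, fast++
slow=7 fast=14: a[fast]=0, fast++
slow=7 fast=15: a[fast]=0, fast++
slow=7 fast=16: a[fast]=4≠0 swap→a[7]=4, slow++,fast++
slow=8 fast=17: a[fast]=2≠0 swap→a[8]=2, slow++,fast++
slow=9 fast=18: a[fast]=0, fast++

[2, 2, 8, 6, 1, 9, 7, 4, 2, 0, 0, 0, 0, 0, 0, 0, 0, 0, 0]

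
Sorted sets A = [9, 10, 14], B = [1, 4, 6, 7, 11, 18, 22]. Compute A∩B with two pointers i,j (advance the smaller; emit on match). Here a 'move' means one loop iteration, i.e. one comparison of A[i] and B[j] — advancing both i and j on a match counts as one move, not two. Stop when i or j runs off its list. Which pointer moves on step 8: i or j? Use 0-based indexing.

[i=0,j=0] 9>1 → j++
[i=0,j=1] 9>4 → j++
[i=0,j=2] 9>6 → j++
[i=0,j=3] 9>7 → j++
[i=0,j=4] 9<11 → i++
[i=1,j=4] 10<11 → i++
[i=2,j=4] 14>11 → j++
[i=2,j=5] 14<18 → i++

i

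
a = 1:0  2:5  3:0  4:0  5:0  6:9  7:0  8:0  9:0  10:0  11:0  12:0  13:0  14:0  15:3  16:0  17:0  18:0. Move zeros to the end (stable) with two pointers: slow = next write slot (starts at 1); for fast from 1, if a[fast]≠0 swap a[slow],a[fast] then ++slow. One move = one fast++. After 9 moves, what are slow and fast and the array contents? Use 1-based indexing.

slow=3, fast=10, a=[5, 9, 0, 0, 0, 0, 0, 0, 0, 0, 0, 0, 0, 0, 3, 0, 0, 0]

slow=1 fast=1: a[fast]=0, fast++
slow=1 fast=2: a[fast]=5≠0 swap→a[1]=5, slow++,fast++
slow=2 fast=3: a[fast]=0, fast++
slow=2 fast=4: a[fast]=0, fast++
slow=2 fast=5: a[fast]=0, fast++
slow=2 fast=6: a[fast]=9≠0 swap→a[2]=9, slow++,fast++
slow=3 fast=7: a[fast]=0, fast++
slow=3 fast=8: a[fast]=0, fast++
slow=3 fast=9: a[fast]=0, fast++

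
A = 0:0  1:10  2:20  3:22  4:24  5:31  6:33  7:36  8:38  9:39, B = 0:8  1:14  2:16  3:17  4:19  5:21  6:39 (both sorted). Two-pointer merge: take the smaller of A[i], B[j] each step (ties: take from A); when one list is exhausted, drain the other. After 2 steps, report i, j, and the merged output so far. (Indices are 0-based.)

[i=0,j=0] A[i]=0<=B[j]=8 take 0 → i++
[i=1,j=0] A[i]=10>B[j]=8 take 8 → j++

i=1, j=1, merged so far=[0, 8]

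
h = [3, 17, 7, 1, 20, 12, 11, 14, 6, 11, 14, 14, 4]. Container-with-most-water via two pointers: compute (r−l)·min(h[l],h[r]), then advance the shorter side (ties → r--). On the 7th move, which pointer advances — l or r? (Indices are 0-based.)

[0,12] min(3,4)*12=36 best=36 * → l++
[1,12] min(17,4)*11=44 best=44 * → r--
[1,11] min(17,14)*10=140 best=140 * → r--
[1,10] min(17,14)*9=126 best=140 → r--
[1,9] min(17,11)*8=88 best=140 → r--
[1,8] min(17,6)*7=42 best=140 → r--
[1,7] min(17,14)*6=84 best=140 → r--

r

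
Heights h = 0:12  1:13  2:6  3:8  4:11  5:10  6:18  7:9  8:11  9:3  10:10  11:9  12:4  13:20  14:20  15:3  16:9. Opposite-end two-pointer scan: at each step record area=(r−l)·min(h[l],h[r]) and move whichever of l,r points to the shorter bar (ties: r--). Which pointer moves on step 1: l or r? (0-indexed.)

[0,16] min(12,9)*16=144 best=144 * → r--

r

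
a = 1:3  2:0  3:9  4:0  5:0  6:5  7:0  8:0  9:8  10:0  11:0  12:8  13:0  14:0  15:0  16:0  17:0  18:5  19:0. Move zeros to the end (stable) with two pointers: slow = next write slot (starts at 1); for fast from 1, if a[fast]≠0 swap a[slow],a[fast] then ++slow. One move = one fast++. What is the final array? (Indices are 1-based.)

[3, 9, 5, 8, 8, 5, 0, 0, 0, 0, 0, 0, 0, 0, 0, 0, 0, 0, 0]

slow=1 fast=1: a[fast]=3≠0 swap→a[1]=3, slow++,fast++
slow=2 fast=2: a[fast]=0, fast++
slow=2 fast=3: a[fast]=9≠0 swap→a[2]=9, slow++,fast++
slow=3 fast=4: a[fast]=0, fast++
slow=3 fast=5: a[fast]=0, fast++
slow=3 fast=6: a[fast]=5≠0 swap→a[3]=5, slow++,fast++
slow=4 fast=7: a[fast]=0, fast++
slow=4 fast=8: a[fast]=0, fast++
slow=4 fast=9: a[fast]=8≠0 swap→a[4]=8, slow++,fast++
slow=5 fast=10: a[fast]=0, fast++
slow=5 fast=11: a[fast]=0, fast++
slow=5 fast=12: a[fast]=8≠0 swap→a[5]=8, slow++,fast++
slow=6 fast=13: a[fast]=0, fast++
slow=6 fast=14: a[fast]=0, fast++
slow=6 fast=15: a[fast]=0, fast++
slow=6 fast=16: a[fast]=0, fast++
slow=6 fast=17: a[fast]=0, fast++
slow=6 fast=18: a[fast]=5≠0 swap→a[6]=5, slow++,fast++
slow=7 fast=19: a[fast]=0, fast++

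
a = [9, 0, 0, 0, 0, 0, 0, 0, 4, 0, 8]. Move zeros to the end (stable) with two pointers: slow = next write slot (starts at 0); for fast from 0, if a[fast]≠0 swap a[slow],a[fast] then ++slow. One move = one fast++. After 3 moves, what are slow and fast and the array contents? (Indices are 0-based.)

slow=0 fast=0: a[fast]=9≠0 swap→a[0]=9, slow++,fast++
slow=1 fast=1: a[fast]=0, fast++
slow=1 fast=2: a[fast]=0, fast++

slow=1, fast=3, a=[9, 0, 0, 0, 0, 0, 0, 0, 4, 0, 8]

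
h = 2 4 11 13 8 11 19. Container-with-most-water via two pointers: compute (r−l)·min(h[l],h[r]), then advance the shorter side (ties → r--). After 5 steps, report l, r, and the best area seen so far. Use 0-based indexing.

l=5, r=6, best area=44

l=0 r=6: min(2,19)*6=12 best=12 *, l++
l=1 r=6: min(4,19)*5=20 best=20 *, l++
l=2 r=6: min(11,19)*4=44 best=44 *, l++
l=3 r=6: min(13,19)*3=39 best=44, l++
l=4 r=6: min(8,19)*2=16 best=44, l++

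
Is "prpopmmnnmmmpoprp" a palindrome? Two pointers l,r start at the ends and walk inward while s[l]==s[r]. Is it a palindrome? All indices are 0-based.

not a palindrome (mismatch at 7,9)

[0,16] 'p'=='p' → l++,r--
[1,15] 'r'=='r' → l++,r--
[2,14] 'p'=='p' → l++,r--
[3,13] 'o'=='o' → l++,r--
[4,12] 'p'=='p' → l++,r--
[5,11] 'm'=='m' → l++,r--
[6,10] 'm'=='m' → l++,r--
[7,9] 'n'!='m' → stop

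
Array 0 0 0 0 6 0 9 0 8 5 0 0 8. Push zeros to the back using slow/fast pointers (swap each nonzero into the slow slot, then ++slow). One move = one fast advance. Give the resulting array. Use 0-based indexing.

[6, 9, 8, 5, 8, 0, 0, 0, 0, 0, 0, 0, 0]

(s=0,f=0) a[fast]=0 → fast++
(s=0,f=1) a[fast]=0 → fast++
(s=0,f=2) a[fast]=0 → fast++
(s=0,f=3) a[fast]=0 → fast++
(s=0,f=4) a[fast]=6≠0 swap→a[0]=6 → slow++,fast++
(s=1,f=5) a[fast]=0 → fast++
(s=1,f=6) a[fast]=9≠0 swap→a[1]=9 → slow++,fast++
(s=2,f=7) a[fast]=0 → fast++
(s=2,f=8) a[fast]=8≠0 swap→a[2]=8 → slow++,fast++
(s=3,f=9) a[fast]=5≠0 swap→a[3]=5 → slow++,fast++
(s=4,f=10) a[fast]=0 → fast++
(s=4,f=11) a[fast]=0 → fast++
(s=4,f=12) a[fast]=8≠0 swap→a[4]=8 → slow++,fast++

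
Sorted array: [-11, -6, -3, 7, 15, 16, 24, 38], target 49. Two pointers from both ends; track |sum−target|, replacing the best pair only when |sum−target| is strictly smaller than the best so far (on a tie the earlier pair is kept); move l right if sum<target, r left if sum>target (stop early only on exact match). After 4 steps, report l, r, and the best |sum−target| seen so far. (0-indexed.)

[0,7] -11+38=27 d=22 * → l++
[1,7] -6+38=32 d=17 * → l++
[2,7] -3+38=35 d=14 * → l++
[3,7] 7+38=45 d=4 * → l++

l=4, r=7, best |Δ|=4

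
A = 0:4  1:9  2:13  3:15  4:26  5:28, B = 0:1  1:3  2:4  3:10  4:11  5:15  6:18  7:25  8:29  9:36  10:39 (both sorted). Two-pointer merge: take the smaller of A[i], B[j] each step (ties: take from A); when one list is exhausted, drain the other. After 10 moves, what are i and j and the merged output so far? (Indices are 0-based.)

i=4, j=6, merged so far=[1, 3, 4, 4, 9, 10, 11, 13, 15, 15]

[i=0,j=0] A[i]=4>B[j]=1 take 1 → j++
[i=0,j=1] A[i]=4>B[j]=3 take 3 → j++
[i=0,j=2] A[i]=4<=B[j]=4 take 4 → i++
[i=1,j=2] A[i]=9>B[j]=4 take 4 → j++
[i=1,j=3] A[i]=9<=B[j]=10 take 9 → i++
[i=2,j=3] A[i]=13>B[j]=10 take 10 → j++
[i=2,j=4] A[i]=13>B[j]=11 take 11 → j++
[i=2,j=5] A[i]=13<=B[j]=15 take 13 → i++
[i=3,j=5] A[i]=15<=B[j]=15 take 15 → i++
[i=4,j=5] A[i]=26>B[j]=15 take 15 → j++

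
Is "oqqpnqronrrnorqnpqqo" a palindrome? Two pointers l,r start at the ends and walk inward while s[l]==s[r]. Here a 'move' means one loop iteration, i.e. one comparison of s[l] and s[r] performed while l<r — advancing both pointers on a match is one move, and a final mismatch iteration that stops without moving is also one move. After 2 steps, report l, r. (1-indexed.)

l=1 r=20: 'o'=='o', l++,r--
l=2 r=19: 'q'=='q', l++,r--

l=3, r=18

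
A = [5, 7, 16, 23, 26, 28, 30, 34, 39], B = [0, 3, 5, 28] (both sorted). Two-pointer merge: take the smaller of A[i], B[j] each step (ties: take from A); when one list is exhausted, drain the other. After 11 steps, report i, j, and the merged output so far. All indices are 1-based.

[i=1,j=1] A[i]=5>B[j]=0 take 0 → j++
[i=1,j=2] A[i]=5>B[j]=3 take 3 → j++
[i=1,j=3] A[i]=5<=B[j]=5 take 5 → i++
[i=2,j=3] A[i]=7>B[j]=5 take 5 → j++
[i=2,j=4] A[i]=7<=B[j]=28 take 7 → i++
[i=3,j=4] A[i]=16<=B[j]=28 take 16 → i++
[i=4,j=4] A[i]=23<=B[j]=28 take 23 → i++
[i=5,j=4] A[i]=26<=B[j]=28 take 26 → i++
[i=6,j=4] A[i]=28<=B[j]=28 take 28 → i++
[i=7,j=4] A[i]=30>B[j]=28 take 28 → j++
[i=7,j=5] B done, take A[i]=30 → i++

i=8, j=5, merged so far=[0, 3, 5, 5, 7, 16, 23, 26, 28, 28, 30]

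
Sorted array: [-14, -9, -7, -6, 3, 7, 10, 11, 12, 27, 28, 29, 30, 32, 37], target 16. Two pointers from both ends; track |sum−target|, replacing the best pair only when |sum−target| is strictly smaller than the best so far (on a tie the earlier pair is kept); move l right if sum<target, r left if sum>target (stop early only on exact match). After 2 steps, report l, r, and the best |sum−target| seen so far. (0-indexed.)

[0,14] -14+37=23 d=7 * → r--
[0,13] -14+32=18 d=2 * → r--

l=0, r=12, best |Δ|=2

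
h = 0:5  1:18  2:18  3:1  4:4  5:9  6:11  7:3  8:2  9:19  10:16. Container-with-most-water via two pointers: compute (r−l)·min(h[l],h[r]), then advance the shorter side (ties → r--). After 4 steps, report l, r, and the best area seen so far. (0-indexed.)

l=3, r=9, best area=144

[0,10] min(5,16)*10=50 best=50 * → l++
[1,10] min(18,16)*9=144 best=144 * → r--
[1,9] min(18,19)*8=144 best=144 → l++
[2,9] min(18,19)*7=126 best=144 → l++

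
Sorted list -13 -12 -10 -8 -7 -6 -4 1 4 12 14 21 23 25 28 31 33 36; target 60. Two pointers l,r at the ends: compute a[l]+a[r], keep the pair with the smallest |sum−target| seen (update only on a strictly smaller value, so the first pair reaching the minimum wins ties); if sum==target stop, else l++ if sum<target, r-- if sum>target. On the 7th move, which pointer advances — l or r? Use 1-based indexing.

[1,18] -13+36=23 d=37 * → l++
[2,18] -12+36=24 d=36 * → l++
[3,18] -10+36=26 d=34 * → l++
[4,18] -8+36=28 d=32 * → l++
[5,18] -7+36=29 d=31 * → l++
[6,18] -6+36=30 d=30 * → l++
[7,18] -4+36=32 d=28 * → l++

l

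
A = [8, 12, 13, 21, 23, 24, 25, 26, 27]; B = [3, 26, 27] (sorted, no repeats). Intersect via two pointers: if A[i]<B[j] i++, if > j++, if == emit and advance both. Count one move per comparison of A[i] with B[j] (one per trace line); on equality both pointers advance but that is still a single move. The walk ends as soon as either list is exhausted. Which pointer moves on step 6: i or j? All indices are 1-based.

i=1 j=1: 8>3, j++
i=1 j=2: 8<26, i++
i=2 j=2: 12<26, i++
i=3 j=2: 13<26, i++
i=4 j=2: 21<26, i++
i=5 j=2: 23<26, i++

i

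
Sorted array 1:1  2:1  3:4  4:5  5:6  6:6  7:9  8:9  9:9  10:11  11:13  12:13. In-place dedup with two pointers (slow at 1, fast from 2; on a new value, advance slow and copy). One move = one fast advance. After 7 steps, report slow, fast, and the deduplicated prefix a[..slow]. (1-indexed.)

slow=5, fast=9, prefix=[1, 4, 5, 6, 9]

slow=1 fast=2: a[fast]=1=a[slow] dup, fast++
slow=1 fast=3: a[fast]=4≠a[slow]=1 write a[2]=4, slow++,fast++
slow=2 fast=4: a[fast]=5≠a[slow]=4 write a[3]=5, slow++,fast++
slow=3 fast=5: a[fast]=6≠a[slow]=5 write a[4]=6, slow++,fast++
slow=4 fast=6: a[fast]=6=a[slow] dup, fast++
slow=4 fast=7: a[fast]=9≠a[slow]=6 write a[5]=9, slow++,fast++
slow=5 fast=8: a[fast]=9=a[slow] dup, fast++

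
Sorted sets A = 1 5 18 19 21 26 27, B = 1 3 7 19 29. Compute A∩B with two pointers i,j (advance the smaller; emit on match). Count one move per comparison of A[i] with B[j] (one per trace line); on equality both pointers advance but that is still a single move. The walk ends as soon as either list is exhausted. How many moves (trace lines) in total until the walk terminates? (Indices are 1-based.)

9 moves

i=1 j=1: 1==1 emit, i++,j++
i=2 j=2: 5>3, j++
i=2 j=3: 5<7, i++
i=3 j=3: 18>7, j++
i=3 j=4: 18<19, i++
i=4 j=4: 19==19 emit, i++,j++
i=5 j=5: 21<29, i++
i=6 j=5: 26<29, i++
i=7 j=5: 27<29, i++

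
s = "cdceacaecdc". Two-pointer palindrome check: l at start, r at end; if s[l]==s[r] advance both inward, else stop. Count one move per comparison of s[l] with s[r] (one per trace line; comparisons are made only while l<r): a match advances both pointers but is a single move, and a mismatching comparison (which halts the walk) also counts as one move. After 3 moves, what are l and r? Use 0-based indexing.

[0,10] 'c'=='c' → l++,r--
[1,9] 'd'=='d' → l++,r--
[2,8] 'c'=='c' → l++,r--

l=3, r=7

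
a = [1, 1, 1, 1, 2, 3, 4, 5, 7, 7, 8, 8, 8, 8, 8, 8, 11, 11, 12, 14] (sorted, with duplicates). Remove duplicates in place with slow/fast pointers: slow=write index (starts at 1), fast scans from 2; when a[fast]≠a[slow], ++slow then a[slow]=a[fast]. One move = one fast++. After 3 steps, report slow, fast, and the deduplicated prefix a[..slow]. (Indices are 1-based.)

(s=1,f=2) a[fast]=1=a[slow] dup → fast++
(s=1,f=3) a[fast]=1=a[slow] dup → fast++
(s=1,f=4) a[fast]=1=a[slow] dup → fast++

slow=1, fast=5, prefix=[1]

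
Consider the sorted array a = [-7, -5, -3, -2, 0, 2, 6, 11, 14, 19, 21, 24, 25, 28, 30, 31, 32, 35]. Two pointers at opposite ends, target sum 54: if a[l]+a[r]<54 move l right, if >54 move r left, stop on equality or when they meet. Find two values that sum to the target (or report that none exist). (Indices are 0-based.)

l=0 r=17: -7+35=28 <54, l++
l=1 r=17: -5+35=30 <54, l++
l=2 r=17: -3+35=32 <54, l++
l=3 r=17: -2+35=33 <54, l++
l=4 r=17: 0+35=35 <54, l++
l=5 r=17: 2+35=37 <54, l++
l=6 r=17: 6+35=41 <54, l++
l=7 r=17: 11+35=46 <54, l++
l=8 r=17: 14+35=49 <54, l++
l=9 r=17: 19+35=54, found

(19, 35)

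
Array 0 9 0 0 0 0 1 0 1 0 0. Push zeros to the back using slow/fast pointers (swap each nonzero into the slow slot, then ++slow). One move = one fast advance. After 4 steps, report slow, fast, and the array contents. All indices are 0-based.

slow=0 fast=0: a[fast]=0, fast++
slow=0 fast=1: a[fast]=9≠0 swap→a[0]=9, slow++,fast++
slow=1 fast=2: a[fast]=0, fast++
slow=1 fast=3: a[fast]=0, fast++

slow=1, fast=4, a=[9, 0, 0, 0, 0, 0, 1, 0, 1, 0, 0]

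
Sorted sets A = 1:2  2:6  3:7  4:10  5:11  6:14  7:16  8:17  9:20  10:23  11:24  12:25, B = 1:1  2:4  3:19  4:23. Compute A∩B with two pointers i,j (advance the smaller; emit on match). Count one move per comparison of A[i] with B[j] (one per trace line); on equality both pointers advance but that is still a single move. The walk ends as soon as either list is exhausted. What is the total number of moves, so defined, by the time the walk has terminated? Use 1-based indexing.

i=1 j=1: 2>1, j++
i=1 j=2: 2<4, i++
i=2 j=2: 6>4, j++
i=2 j=3: 6<19, i++
i=3 j=3: 7<19, i++
i=4 j=3: 10<19, i++
i=5 j=3: 11<19, i++
i=6 j=3: 14<19, i++
i=7 j=3: 16<19, i++
i=8 j=3: 17<19, i++
i=9 j=3: 20>19, j++
i=9 j=4: 20<23, i++
i=10 j=4: 23==23 emit, i++,j++

13 moves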